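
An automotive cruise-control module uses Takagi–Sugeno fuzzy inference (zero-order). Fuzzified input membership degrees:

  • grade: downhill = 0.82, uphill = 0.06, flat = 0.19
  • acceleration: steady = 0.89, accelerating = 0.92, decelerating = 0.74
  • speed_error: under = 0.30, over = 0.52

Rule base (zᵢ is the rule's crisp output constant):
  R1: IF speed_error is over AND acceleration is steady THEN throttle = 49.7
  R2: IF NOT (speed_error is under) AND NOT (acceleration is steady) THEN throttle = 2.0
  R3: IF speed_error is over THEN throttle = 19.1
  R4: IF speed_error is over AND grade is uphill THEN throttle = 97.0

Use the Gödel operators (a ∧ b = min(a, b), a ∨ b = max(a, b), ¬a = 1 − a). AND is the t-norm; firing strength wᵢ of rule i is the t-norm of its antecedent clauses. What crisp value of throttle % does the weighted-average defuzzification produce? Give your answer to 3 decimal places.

R1 (z=49.7): over=0.52, steady=0.89; AND[min(a, b)] → w = 0.52
R2 (z=2.0): ¬under=1−0.30=0.70, ¬steady=1−0.89=0.11; AND[min(a, b)] → w = 0.11
R3 (z=19.1): over=0.52 → w = 0.52
R4 (z=97.0): over=0.52, uphill=0.06; AND[min(a, b)] → w = 0.06
Weighted average = (0.52·49.7 + 0.11·2.0 + 0.52·19.1 + 0.06·97.0) / (0.52 + 0.11 + 0.52 + 0.06)
  = 41.8160 / 1.2100 = 34.559

34.559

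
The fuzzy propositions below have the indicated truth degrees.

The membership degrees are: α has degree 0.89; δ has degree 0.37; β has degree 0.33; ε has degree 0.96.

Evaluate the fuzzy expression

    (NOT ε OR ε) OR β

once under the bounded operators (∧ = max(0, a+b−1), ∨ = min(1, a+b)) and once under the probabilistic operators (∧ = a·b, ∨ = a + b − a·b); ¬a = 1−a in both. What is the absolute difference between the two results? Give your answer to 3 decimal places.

Under bounded:
  NOT ε = 1 − 0.96 = 0.04
  NOT ε OR ε = min(1, a+b) on (0.04, 0.96) = 1.00
  (NOT ε OR ε) OR β = min(1, a+b) on (1.00, 0.33) = 1.00
  → value = 1.0000
Under probabilistic:
  NOT ε = 1 − 0.9600 = 0.0400
  NOT ε OR ε = a + b − a·b on (0.0400, 0.9600) = 0.9616
  (NOT ε OR ε) OR β = a + b − a·b on (0.9616, 0.3300) = 0.9743
  → value = 0.9743
|1.0000 − 0.9743| = 0.026

0.026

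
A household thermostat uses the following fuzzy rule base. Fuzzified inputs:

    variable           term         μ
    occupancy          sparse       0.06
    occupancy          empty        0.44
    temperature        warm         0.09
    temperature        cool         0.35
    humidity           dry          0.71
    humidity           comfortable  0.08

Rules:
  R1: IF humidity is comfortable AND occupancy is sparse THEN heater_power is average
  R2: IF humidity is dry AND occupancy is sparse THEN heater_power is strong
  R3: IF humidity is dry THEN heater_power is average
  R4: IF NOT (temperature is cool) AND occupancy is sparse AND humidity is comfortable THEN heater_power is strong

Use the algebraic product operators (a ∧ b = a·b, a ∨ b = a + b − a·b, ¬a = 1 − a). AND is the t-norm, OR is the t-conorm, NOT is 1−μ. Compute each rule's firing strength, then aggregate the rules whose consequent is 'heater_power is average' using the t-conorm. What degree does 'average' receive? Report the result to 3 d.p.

R1: comfortable=0.08, sparse=0.06; AND[a·b] → w = 0.0048
R2: dry=0.71, sparse=0.06; AND[a·b] → w = 0.0426
R3: dry=0.71 → w = 0.7100
R4: ¬cool=1−0.35=0.65, sparse=0.06, comfortable=0.08; AND[a·b] → w = 0.0031
Rules with consequent 'average': {R1, R3} → strengths 0.0048, 0.7100
Aggregate via t-conorm [a + b − a·b]: 0.7114

0.711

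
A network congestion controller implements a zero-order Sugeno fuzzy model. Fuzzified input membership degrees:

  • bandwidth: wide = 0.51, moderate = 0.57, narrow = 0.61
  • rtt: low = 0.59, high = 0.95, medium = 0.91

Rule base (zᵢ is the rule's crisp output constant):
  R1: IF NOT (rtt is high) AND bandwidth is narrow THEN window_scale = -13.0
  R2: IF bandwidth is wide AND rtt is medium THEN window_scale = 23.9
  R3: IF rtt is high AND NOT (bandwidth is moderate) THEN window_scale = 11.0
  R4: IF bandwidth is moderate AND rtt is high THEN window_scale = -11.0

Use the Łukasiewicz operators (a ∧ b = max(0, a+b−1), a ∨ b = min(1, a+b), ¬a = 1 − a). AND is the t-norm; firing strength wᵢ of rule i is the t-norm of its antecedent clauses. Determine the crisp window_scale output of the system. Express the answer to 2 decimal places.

6.44

R1 (z=-13.0): ¬high=1−0.95=0.05, narrow=0.61; AND[max(0, a+b−1)] → w = 0.00
R2 (z=23.9): wide=0.51, medium=0.91; AND[max(0, a+b−1)] → w = 0.42
R3 (z=11.0): high=0.95, ¬moderate=1−0.57=0.43; AND[max(0, a+b−1)] → w = 0.38
R4 (z=-11.0): moderate=0.57, high=0.95; AND[max(0, a+b−1)] → w = 0.52
Weighted average = (0.00·-13.0 + 0.42·23.9 + 0.38·11.0 + 0.52·-11.0) / (0.00 + 0.42 + 0.38 + 0.52)
  = 8.4980 / 1.3200 = 6.44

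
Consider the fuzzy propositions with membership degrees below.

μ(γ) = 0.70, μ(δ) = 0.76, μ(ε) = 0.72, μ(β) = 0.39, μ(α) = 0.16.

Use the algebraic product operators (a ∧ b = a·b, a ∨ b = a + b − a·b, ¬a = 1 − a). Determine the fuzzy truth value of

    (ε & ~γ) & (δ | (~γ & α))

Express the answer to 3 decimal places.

0.167

~γ = 1 − 0.7000 = 0.3000
ε & ~γ = a·b on (0.7200, 0.3000) = 0.2160
~γ = 1 − 0.7000 = 0.3000
~γ & α = a·b on (0.3000, 0.1600) = 0.0480
δ | (~γ & α) = a + b − a·b on (0.7600, 0.0480) = 0.7715
(ε & ~γ) & (δ | (~γ & α)) = a·b on (0.2160, 0.7715) = 0.1666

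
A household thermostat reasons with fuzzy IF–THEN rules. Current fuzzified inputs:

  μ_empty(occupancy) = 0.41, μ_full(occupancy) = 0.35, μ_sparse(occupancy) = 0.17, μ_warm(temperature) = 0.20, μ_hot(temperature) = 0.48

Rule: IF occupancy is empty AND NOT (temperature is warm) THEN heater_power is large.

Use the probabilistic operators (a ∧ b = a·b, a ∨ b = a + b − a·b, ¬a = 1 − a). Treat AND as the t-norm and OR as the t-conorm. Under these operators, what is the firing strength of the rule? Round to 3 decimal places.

firing strength: empty=0.41, ¬warm=1−0.20=0.80; AND[a·b] → w = 0.3280

0.328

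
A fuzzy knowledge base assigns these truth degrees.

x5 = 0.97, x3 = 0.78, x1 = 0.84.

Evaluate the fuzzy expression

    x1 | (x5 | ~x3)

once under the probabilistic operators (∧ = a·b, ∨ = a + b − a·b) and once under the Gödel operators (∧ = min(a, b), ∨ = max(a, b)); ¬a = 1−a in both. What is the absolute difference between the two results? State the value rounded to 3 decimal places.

Under probabilistic:
  ~x3 = 1 − 0.7800 = 0.2200
  x5 | ~x3 = a + b − a·b on (0.9700, 0.2200) = 0.9766
  x1 | (x5 | ~x3) = a + b − a·b on (0.8400, 0.9766) = 0.9963
  → value = 0.9963
Under Gödel:
  ~x3 = 1 − 0.78 = 0.22
  x5 | ~x3 = max(a, b) on (0.97, 0.22) = 0.97
  x1 | (x5 | ~x3) = max(a, b) on (0.84, 0.97) = 0.97
  → value = 0.9700
|0.9963 − 0.9700| = 0.026

0.026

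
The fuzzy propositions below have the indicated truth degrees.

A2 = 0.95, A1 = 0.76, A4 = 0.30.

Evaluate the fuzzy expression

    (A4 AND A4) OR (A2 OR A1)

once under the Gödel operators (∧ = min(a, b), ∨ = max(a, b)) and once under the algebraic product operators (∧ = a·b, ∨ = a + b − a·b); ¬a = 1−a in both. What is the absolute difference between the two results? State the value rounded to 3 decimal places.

0.039

Under Gödel:
  A4 AND A4 = min(a, b) on (0.30, 0.30) = 0.30
  A2 OR A1 = max(a, b) on (0.95, 0.76) = 0.95
  (A4 AND A4) OR (A2 OR A1) = max(a, b) on (0.30, 0.95) = 0.95
  → value = 0.9500
Under algebraic product:
  A4 AND A4 = a·b on (0.3000, 0.3000) = 0.0900
  A2 OR A1 = a + b − a·b on (0.9500, 0.7600) = 0.9880
  (A4 AND A4) OR (A2 OR A1) = a + b − a·b on (0.0900, 0.9880) = 0.9891
  → value = 0.9891
|0.9500 − 0.9891| = 0.039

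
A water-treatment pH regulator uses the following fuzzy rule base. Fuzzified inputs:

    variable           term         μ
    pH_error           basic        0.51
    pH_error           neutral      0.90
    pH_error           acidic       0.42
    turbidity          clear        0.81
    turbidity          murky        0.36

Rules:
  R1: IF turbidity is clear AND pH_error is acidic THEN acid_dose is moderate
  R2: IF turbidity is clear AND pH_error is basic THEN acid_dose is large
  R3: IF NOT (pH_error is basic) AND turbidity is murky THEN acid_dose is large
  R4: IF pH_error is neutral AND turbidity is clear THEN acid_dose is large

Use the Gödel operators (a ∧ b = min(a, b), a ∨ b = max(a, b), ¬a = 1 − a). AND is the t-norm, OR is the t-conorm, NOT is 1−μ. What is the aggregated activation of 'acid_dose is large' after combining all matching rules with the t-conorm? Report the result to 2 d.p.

0.81

R1: clear=0.81, acidic=0.42; AND[min(a, b)] → w = 0.42
R2: clear=0.81, basic=0.51; AND[min(a, b)] → w = 0.51
R3: ¬basic=1−0.51=0.49, murky=0.36; AND[min(a, b)] → w = 0.36
R4: neutral=0.90, clear=0.81; AND[min(a, b)] → w = 0.81
Rules with consequent 'large': {R2, R3, R4} → strengths 0.51, 0.36, 0.81
Aggregate via t-conorm [max(a, b)]: 0.81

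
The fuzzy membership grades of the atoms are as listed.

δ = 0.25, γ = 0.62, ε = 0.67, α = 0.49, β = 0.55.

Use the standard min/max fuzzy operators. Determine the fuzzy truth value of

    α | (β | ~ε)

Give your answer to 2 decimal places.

~ε = 1 − 0.67 = 0.33
β | ~ε = max(a, b) on (0.55, 0.33) = 0.55
α | (β | ~ε) = max(a, b) on (0.49, 0.55) = 0.55

0.55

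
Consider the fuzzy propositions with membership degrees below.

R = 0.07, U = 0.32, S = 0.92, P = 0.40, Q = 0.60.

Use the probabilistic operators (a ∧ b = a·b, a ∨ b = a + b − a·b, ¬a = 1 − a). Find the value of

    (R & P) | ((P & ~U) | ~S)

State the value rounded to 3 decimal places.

0.349

R & P = a·b on (0.0700, 0.4000) = 0.0280
~U = 1 − 0.3200 = 0.6800
P & ~U = a·b on (0.4000, 0.6800) = 0.2720
~S = 1 − 0.9200 = 0.0800
(P & ~U) | ~S = a + b − a·b on (0.2720, 0.0800) = 0.3302
(R & P) | ((P & ~U) | ~S) = a + b − a·b on (0.0280, 0.3302) = 0.3490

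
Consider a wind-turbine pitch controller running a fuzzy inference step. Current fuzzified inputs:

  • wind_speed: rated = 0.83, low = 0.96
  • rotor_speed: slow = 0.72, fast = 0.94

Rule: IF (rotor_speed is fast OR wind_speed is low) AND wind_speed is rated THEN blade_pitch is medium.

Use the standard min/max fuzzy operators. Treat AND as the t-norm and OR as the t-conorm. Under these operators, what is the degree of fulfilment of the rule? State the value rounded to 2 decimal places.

firing strength: (fast=0.94 OR low=0.96) = 0.96; AND[min(a, b)] with rated=0.83 → w = 0.83

0.83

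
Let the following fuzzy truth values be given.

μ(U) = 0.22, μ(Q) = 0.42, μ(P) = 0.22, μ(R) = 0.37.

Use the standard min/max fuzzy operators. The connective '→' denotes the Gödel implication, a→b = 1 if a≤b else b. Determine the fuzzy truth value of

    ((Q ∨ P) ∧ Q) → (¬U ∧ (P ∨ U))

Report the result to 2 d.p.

0.22

Q ∨ P = max(a, b) on (0.42, 0.22) = 0.42
(Q ∨ P) ∧ Q = min(a, b) on (0.42, 0.42) = 0.42
¬U = 1 − 0.22 = 0.78
P ∨ U = max(a, b) on (0.22, 0.22) = 0.22
¬U ∧ (P ∨ U) = min(a, b) on (0.78, 0.22) = 0.22
((Q ∨ P) ∧ Q) → (¬U ∧ (P ∨ U))  [Gödel: 1 if a≤b else b] with a=0.42, b=0.22 → 0.22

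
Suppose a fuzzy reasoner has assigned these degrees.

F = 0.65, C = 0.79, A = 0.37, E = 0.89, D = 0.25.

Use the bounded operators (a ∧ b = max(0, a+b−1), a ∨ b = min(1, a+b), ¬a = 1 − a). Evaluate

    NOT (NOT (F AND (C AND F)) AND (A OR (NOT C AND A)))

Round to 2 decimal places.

0.72

C AND F = max(0, a+b−1) on (0.79, 0.65) = 0.44
F AND (C AND F) = max(0, a+b−1) on (0.65, 0.44) = 0.09
NOT (F AND (C AND F)) = 1 − 0.09 = 0.91
NOT C = 1 − 0.79 = 0.21
NOT C AND A = max(0, a+b−1) on (0.21, 0.37) = 0.00
A OR (NOT C AND A) = min(1, a+b) on (0.37, 0.00) = 0.37
NOT (F AND (C AND F)) AND (A OR (NOT C AND A)) = max(0, a+b−1) on (0.91, 0.37) = 0.28
NOT (NOT (F AND (C AND F)) AND (A OR (NOT C AND A))) = 1 − 0.28 = 0.72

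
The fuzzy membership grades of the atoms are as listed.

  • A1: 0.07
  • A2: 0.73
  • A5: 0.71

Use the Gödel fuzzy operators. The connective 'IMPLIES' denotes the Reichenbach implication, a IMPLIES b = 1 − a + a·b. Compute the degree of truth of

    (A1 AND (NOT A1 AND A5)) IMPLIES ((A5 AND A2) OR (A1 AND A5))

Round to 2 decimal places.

0.98

NOT A1 = 1 − 0.07 = 0.93
NOT A1 AND A5 = min(a, b) on (0.93, 0.71) = 0.71
A1 AND (NOT A1 AND A5) = min(a, b) on (0.07, 0.71) = 0.07
A5 AND A2 = min(a, b) on (0.71, 0.73) = 0.71
A1 AND A5 = min(a, b) on (0.07, 0.71) = 0.07
(A5 AND A2) OR (A1 AND A5) = max(a, b) on (0.71, 0.07) = 0.71
(A1 AND (NOT A1 AND A5)) IMPLIES ((A5 AND A2) OR (A1 AND A5))  [Reichenbach: 1 − a + a·b] with a=0.07, b=0.71 → 0.98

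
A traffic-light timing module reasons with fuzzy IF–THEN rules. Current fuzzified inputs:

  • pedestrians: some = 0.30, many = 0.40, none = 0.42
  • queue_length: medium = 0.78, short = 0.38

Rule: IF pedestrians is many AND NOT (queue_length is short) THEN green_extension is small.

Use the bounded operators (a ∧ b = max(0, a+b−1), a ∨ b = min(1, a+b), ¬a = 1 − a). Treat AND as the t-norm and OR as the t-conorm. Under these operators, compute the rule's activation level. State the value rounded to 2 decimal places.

firing strength: many=0.40, ¬short=1−0.38=0.62; AND[max(0, a+b−1)] → w = 0.02

0.02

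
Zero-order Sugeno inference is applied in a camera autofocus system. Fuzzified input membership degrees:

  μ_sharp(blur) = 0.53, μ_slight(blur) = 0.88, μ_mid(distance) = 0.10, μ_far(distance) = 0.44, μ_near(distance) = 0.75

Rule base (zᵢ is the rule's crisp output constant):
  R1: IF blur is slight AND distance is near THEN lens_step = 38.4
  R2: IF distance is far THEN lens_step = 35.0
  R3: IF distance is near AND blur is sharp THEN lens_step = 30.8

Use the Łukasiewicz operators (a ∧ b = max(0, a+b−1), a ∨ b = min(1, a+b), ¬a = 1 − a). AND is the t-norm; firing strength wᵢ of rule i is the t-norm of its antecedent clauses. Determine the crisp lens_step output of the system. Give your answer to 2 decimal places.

35.72

R1 (z=38.4): slight=0.88, near=0.75; AND[max(0, a+b−1)] → w = 0.63
R2 (z=35.0): far=0.44 → w = 0.44
R3 (z=30.8): near=0.75, sharp=0.53; AND[max(0, a+b−1)] → w = 0.28
Weighted average = (0.63·38.4 + 0.44·35.0 + 0.28·30.8) / (0.63 + 0.44 + 0.28)
  = 48.2160 / 1.3500 = 35.72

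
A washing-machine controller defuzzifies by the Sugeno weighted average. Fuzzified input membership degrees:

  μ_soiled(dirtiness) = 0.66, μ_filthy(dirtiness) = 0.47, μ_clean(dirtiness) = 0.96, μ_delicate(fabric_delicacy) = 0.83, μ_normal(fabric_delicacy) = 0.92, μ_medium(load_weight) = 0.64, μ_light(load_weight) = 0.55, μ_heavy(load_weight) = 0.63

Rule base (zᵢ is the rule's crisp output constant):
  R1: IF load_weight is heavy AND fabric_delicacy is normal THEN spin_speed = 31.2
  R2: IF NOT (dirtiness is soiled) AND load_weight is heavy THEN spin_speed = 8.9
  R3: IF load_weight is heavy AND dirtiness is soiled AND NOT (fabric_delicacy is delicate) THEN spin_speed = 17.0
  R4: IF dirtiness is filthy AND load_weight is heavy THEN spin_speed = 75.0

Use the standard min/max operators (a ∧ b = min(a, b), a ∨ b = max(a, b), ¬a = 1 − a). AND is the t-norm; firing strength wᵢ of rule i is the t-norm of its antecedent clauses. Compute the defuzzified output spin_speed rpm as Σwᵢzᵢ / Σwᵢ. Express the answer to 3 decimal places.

37.778

R1 (z=31.2): heavy=0.63, normal=0.92; AND[min(a, b)] → w = 0.63
R2 (z=8.9): ¬soiled=1−0.66=0.34, heavy=0.63; AND[min(a, b)] → w = 0.34
R3 (z=17.0): heavy=0.63, soiled=0.66, ¬delicate=1−0.83=0.17; AND[min(a, b)] → w = 0.17
R4 (z=75.0): filthy=0.47, heavy=0.63; AND[min(a, b)] → w = 0.47
Weighted average = (0.63·31.2 + 0.34·8.9 + 0.17·17.0 + 0.47·75.0) / (0.63 + 0.34 + 0.17 + 0.47)
  = 60.8220 / 1.6100 = 37.778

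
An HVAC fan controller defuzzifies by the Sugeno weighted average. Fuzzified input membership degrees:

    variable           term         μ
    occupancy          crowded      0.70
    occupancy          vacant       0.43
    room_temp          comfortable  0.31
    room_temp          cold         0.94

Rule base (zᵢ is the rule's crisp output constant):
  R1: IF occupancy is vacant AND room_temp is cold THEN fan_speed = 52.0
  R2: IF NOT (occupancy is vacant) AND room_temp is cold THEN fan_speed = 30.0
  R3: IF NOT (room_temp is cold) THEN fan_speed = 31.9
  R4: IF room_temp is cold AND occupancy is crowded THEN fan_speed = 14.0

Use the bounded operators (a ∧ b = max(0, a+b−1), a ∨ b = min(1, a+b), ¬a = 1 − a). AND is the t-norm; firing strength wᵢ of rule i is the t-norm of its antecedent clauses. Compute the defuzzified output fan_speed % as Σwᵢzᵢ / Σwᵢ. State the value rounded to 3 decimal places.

28.743

R1 (z=52.0): vacant=0.43, cold=0.94; AND[max(0, a+b−1)] → w = 0.37
R2 (z=30.0): ¬vacant=1−0.43=0.57, cold=0.94; AND[max(0, a+b−1)] → w = 0.51
R3 (z=31.9): ¬cold=1−0.94=0.06 → w = 0.06
R4 (z=14.0): cold=0.94, crowded=0.70; AND[max(0, a+b−1)] → w = 0.64
Weighted average = (0.37·52.0 + 0.51·30.0 + 0.06·31.9 + 0.64·14.0) / (0.37 + 0.51 + 0.06 + 0.64)
  = 45.4140 / 1.5800 = 28.743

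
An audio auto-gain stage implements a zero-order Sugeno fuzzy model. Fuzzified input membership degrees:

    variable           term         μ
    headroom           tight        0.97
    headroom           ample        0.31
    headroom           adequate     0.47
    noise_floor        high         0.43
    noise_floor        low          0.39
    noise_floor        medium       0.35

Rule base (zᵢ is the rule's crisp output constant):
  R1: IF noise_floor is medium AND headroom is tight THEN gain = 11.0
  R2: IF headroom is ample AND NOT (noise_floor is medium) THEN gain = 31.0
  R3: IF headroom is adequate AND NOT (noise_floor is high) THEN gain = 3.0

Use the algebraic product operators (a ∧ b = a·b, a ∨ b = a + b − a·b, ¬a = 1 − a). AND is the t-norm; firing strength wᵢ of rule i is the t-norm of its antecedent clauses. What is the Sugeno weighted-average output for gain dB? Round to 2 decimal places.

13.33

R1 (z=11.0): medium=0.35, tight=0.97; AND[a·b] → w = 0.3395
R2 (z=31.0): ample=0.31, ¬medium=1−0.35=0.65; AND[a·b] → w = 0.2015
R3 (z=3.0): adequate=0.47, ¬high=1−0.43=0.57; AND[a·b] → w = 0.2679
Weighted average = (0.3395·11.0 + 0.2015·31.0 + 0.2679·3.0) / (0.3395 + 0.2015 + 0.2679)
  = 10.7847 / 0.8089 = 13.33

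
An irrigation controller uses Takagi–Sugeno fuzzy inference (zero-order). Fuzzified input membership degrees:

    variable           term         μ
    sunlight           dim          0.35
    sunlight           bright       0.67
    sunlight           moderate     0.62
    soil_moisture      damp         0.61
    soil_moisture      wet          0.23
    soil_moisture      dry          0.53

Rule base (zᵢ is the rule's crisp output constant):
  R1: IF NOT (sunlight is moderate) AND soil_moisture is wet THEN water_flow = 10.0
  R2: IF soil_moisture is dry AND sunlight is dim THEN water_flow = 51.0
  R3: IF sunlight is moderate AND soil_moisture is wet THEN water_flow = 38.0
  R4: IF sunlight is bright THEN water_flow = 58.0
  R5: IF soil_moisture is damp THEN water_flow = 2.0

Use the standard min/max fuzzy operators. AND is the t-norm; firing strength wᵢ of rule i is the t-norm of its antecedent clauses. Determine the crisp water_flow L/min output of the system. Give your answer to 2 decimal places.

R1 (z=10.0): ¬moderate=1−0.62=0.38, wet=0.23; AND[min(a, b)] → w = 0.23
R2 (z=51.0): dry=0.53, dim=0.35; AND[min(a, b)] → w = 0.35
R3 (z=38.0): moderate=0.62, wet=0.23; AND[min(a, b)] → w = 0.23
R4 (z=58.0): bright=0.67 → w = 0.67
R5 (z=2.0): damp=0.61 → w = 0.61
Weighted average = (0.23·10.0 + 0.35·51.0 + 0.23·38.0 + 0.67·58.0 + 0.61·2.0) / (0.23 + 0.35 + 0.23 + 0.67 + 0.61)
  = 68.9700 / 2.0900 = 33.00

33.00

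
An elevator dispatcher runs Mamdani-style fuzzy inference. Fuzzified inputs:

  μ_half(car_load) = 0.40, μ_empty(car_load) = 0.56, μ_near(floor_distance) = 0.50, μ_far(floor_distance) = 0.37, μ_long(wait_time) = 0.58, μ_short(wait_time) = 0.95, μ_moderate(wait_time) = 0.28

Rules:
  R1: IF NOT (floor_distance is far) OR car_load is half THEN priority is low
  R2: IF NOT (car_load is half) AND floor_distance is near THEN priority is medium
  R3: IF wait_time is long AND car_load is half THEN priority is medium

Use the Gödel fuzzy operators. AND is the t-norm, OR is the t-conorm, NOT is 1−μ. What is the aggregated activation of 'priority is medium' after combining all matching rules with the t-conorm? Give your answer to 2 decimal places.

R1: ¬far=1−0.37=0.63, half=0.40; OR[max(a, b)] → w = 0.63
R2: ¬half=1−0.40=0.60, near=0.50; AND[min(a, b)] → w = 0.50
R3: long=0.58, half=0.40; AND[min(a, b)] → w = 0.40
Rules with consequent 'medium': {R2, R3} → strengths 0.50, 0.40
Aggregate via t-conorm [max(a, b)]: 0.50

0.50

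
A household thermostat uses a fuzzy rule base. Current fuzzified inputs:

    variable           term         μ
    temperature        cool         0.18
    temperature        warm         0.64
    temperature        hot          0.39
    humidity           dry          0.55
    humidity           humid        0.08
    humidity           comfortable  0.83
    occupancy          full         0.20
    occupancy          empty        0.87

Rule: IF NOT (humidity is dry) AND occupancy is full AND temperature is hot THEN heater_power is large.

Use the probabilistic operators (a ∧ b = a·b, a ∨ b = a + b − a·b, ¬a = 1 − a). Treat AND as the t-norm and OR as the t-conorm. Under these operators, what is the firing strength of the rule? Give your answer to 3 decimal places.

firing strength: ¬dry=1−0.55=0.45, full=0.20, hot=0.39; AND[a·b] → w = 0.0351

0.035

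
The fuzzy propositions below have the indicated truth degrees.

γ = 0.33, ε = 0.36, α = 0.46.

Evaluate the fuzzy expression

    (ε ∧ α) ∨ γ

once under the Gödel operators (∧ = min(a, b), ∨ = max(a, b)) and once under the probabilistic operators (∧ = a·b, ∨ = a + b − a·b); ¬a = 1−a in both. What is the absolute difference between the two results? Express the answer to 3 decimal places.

Under Gödel:
  ε ∧ α = min(a, b) on (0.36, 0.46) = 0.36
  (ε ∧ α) ∨ γ = max(a, b) on (0.36, 0.33) = 0.36
  → value = 0.3600
Under probabilistic:
  ε ∧ α = a·b on (0.3600, 0.4600) = 0.1656
  (ε ∧ α) ∨ γ = a + b − a·b on (0.1656, 0.3300) = 0.4410
  → value = 0.4410
|0.3600 − 0.4410| = 0.081

0.081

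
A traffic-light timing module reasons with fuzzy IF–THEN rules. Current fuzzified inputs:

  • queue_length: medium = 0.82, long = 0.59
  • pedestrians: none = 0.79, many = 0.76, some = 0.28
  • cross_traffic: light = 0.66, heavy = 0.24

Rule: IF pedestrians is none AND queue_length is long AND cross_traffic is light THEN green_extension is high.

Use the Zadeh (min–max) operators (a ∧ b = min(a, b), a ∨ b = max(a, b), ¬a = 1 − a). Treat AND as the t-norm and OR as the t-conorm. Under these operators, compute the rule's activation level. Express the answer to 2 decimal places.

firing strength: none=0.79, long=0.59, light=0.66; AND[min(a, b)] → w = 0.59

0.59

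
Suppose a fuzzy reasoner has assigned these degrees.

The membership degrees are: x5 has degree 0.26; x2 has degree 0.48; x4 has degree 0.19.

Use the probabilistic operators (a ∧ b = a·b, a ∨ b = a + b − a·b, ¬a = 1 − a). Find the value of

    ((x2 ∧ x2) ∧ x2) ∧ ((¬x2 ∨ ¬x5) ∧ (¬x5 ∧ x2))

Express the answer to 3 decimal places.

0.034

x2 ∧ x2 = a·b on (0.4800, 0.4800) = 0.2304
(x2 ∧ x2) ∧ x2 = a·b on (0.2304, 0.4800) = 0.1106
¬x2 = 1 − 0.4800 = 0.5200
¬x5 = 1 − 0.2600 = 0.7400
¬x2 ∨ ¬x5 = a + b − a·b on (0.5200, 0.7400) = 0.8752
¬x5 = 1 − 0.2600 = 0.7400
¬x5 ∧ x2 = a·b on (0.7400, 0.4800) = 0.3552
(¬x2 ∨ ¬x5) ∧ (¬x5 ∧ x2) = a·b on (0.8752, 0.3552) = 0.3109
((x2 ∧ x2) ∧ x2) ∧ ((¬x2 ∨ ¬x5) ∧ (¬x5 ∧ x2)) = a·b on (0.1106, 0.3109) = 0.0344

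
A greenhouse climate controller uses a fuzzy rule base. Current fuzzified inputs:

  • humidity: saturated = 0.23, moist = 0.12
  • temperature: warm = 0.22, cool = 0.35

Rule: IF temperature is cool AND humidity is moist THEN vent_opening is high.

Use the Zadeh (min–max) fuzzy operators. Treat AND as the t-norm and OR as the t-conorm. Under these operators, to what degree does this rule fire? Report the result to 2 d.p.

firing strength: cool=0.35, moist=0.12; AND[min(a, b)] → w = 0.12

0.12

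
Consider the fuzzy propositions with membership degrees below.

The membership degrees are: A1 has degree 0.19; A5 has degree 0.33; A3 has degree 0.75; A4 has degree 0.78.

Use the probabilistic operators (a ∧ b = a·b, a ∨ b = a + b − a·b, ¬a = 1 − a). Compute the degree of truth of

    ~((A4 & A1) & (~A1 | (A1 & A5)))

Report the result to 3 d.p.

0.878

A4 & A1 = a·b on (0.7800, 0.1900) = 0.1482
~A1 = 1 − 0.1900 = 0.8100
A1 & A5 = a·b on (0.1900, 0.3300) = 0.0627
~A1 | (A1 & A5) = a + b − a·b on (0.8100, 0.0627) = 0.8219
(A4 & A1) & (~A1 | (A1 & A5)) = a·b on (0.1482, 0.8219) = 0.1218
~((A4 & A1) & (~A1 | (A1 & A5))) = 1 − 0.1218 = 0.8782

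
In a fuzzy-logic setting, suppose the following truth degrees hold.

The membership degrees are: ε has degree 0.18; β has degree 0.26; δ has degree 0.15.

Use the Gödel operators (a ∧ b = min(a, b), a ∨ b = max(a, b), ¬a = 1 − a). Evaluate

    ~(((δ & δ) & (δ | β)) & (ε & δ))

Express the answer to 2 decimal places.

0.85

δ & δ = min(a, b) on (0.15, 0.15) = 0.15
δ | β = max(a, b) on (0.15, 0.26) = 0.26
(δ & δ) & (δ | β) = min(a, b) on (0.15, 0.26) = 0.15
ε & δ = min(a, b) on (0.18, 0.15) = 0.15
((δ & δ) & (δ | β)) & (ε & δ) = min(a, b) on (0.15, 0.15) = 0.15
~(((δ & δ) & (δ | β)) & (ε & δ)) = 1 − 0.15 = 0.85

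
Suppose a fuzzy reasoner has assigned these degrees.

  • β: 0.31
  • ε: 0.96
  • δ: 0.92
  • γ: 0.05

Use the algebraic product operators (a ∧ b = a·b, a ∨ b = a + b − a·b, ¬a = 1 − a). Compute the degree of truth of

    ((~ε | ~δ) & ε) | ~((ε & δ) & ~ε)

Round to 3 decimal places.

0.969

~ε = 1 − 0.9600 = 0.0400
~δ = 1 − 0.9200 = 0.0800
~ε | ~δ = a + b − a·b on (0.0400, 0.0800) = 0.1168
(~ε | ~δ) & ε = a·b on (0.1168, 0.9600) = 0.1121
ε & δ = a·b on (0.9600, 0.9200) = 0.8832
~ε = 1 − 0.9600 = 0.0400
(ε & δ) & ~ε = a·b on (0.8832, 0.0400) = 0.0353
~((ε & δ) & ~ε) = 1 − 0.0353 = 0.9647
((~ε | ~δ) & ε) | ~((ε & δ) & ~ε) = a + b − a·b on (0.1121, 0.9647) = 0.9686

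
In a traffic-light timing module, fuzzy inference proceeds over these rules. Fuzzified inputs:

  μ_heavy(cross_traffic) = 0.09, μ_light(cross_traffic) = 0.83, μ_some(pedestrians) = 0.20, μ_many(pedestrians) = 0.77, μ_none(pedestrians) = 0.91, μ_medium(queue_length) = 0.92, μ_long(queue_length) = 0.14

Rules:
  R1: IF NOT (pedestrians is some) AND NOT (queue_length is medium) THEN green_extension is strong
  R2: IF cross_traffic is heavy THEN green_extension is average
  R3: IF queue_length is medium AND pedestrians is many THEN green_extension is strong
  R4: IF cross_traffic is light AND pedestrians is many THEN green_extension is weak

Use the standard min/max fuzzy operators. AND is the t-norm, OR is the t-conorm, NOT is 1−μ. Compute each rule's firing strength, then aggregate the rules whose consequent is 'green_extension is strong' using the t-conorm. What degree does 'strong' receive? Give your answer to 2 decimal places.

0.77

R1: ¬some=1−0.20=0.80, ¬medium=1−0.92=0.08; AND[min(a, b)] → w = 0.08
R2: heavy=0.09 → w = 0.09
R3: medium=0.92, many=0.77; AND[min(a, b)] → w = 0.77
R4: light=0.83, many=0.77; AND[min(a, b)] → w = 0.77
Rules with consequent 'strong': {R1, R3} → strengths 0.08, 0.77
Aggregate via t-conorm [max(a, b)]: 0.77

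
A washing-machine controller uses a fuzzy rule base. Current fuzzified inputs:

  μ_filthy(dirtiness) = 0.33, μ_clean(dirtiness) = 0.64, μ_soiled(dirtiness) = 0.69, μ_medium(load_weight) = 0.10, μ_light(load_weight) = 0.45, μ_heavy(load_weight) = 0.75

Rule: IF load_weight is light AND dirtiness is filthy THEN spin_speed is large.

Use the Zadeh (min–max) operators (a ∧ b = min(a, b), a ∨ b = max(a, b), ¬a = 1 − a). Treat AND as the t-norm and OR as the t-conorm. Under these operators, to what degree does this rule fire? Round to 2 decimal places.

0.33

firing strength: light=0.45, filthy=0.33; AND[min(a, b)] → w = 0.33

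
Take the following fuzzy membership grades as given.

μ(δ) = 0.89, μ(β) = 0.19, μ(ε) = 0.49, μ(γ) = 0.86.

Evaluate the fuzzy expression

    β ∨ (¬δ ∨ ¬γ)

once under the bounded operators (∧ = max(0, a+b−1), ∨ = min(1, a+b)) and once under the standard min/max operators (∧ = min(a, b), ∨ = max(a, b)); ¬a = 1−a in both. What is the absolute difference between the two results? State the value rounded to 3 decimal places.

0.250

Under bounded:
  ¬δ = 1 − 0.89 = 0.11
  ¬γ = 1 − 0.86 = 0.14
  ¬δ ∨ ¬γ = min(1, a+b) on (0.11, 0.14) = 0.25
  β ∨ (¬δ ∨ ¬γ) = min(1, a+b) on (0.19, 0.25) = 0.44
  → value = 0.4400
Under standard min/max:
  ¬δ = 1 − 0.89 = 0.11
  ¬γ = 1 − 0.86 = 0.14
  ¬δ ∨ ¬γ = max(a, b) on (0.11, 0.14) = 0.14
  β ∨ (¬δ ∨ ¬γ) = max(a, b) on (0.19, 0.14) = 0.19
  → value = 0.1900
|0.4400 − 0.1900| = 0.250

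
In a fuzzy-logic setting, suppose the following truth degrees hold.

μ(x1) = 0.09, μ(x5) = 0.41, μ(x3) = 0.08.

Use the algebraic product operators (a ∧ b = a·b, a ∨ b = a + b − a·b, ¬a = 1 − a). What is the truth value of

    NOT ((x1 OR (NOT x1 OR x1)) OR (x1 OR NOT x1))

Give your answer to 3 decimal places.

NOT x1 = 1 − 0.0900 = 0.9100
NOT x1 OR x1 = a + b − a·b on (0.9100, 0.0900) = 0.9181
x1 OR (NOT x1 OR x1) = a + b − a·b on (0.0900, 0.9181) = 0.9255
NOT x1 = 1 − 0.0900 = 0.9100
x1 OR NOT x1 = a + b − a·b on (0.0900, 0.9100) = 0.9181
(x1 OR (NOT x1 OR x1)) OR (x1 OR NOT x1) = a + b − a·b on (0.9255, 0.9181) = 0.9939
NOT ((x1 OR (NOT x1 OR x1)) OR (x1 OR NOT x1)) = 1 − 0.9939 = 0.0061

0.006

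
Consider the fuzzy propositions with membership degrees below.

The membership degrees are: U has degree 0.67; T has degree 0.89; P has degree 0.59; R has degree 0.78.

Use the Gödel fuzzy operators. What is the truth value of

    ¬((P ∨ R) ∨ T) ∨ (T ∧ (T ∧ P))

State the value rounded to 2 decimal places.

P ∨ R = max(a, b) on (0.59, 0.78) = 0.78
(P ∨ R) ∨ T = max(a, b) on (0.78, 0.89) = 0.89
¬((P ∨ R) ∨ T) = 1 − 0.89 = 0.11
T ∧ P = min(a, b) on (0.89, 0.59) = 0.59
T ∧ (T ∧ P) = min(a, b) on (0.89, 0.59) = 0.59
¬((P ∨ R) ∨ T) ∨ (T ∧ (T ∧ P)) = max(a, b) on (0.11, 0.59) = 0.59

0.59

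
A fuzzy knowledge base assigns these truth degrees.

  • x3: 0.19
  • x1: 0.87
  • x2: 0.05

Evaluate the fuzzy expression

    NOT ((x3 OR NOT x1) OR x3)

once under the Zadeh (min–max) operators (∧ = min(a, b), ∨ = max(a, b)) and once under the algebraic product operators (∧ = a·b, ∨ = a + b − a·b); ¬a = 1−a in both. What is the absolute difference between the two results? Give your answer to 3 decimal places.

Under Zadeh (min–max):
  NOT x1 = 1 − 0.87 = 0.13
  x3 OR NOT x1 = max(a, b) on (0.19, 0.13) = 0.19
  (x3 OR NOT x1) OR x3 = max(a, b) on (0.19, 0.19) = 0.19
  NOT ((x3 OR NOT x1) OR x3) = 1 − 0.19 = 0.81
  → value = 0.8100
Under algebraic product:
  NOT x1 = 1 − 0.8700 = 0.1300
  x3 OR NOT x1 = a + b − a·b on (0.1900, 0.1300) = 0.2953
  (x3 OR NOT x1) OR x3 = a + b − a·b on (0.2953, 0.1900) = 0.4292
  NOT ((x3 OR NOT x1) OR x3) = 1 − 0.4292 = 0.5708
  → value = 0.5708
|0.8100 − 0.5708| = 0.239

0.239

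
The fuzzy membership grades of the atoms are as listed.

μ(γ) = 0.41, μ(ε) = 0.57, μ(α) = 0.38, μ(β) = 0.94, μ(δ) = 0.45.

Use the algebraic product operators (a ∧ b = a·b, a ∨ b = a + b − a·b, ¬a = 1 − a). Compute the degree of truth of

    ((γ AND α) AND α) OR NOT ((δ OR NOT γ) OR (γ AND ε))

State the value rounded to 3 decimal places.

γ AND α = a·b on (0.4100, 0.3800) = 0.1558
(γ AND α) AND α = a·b on (0.1558, 0.3800) = 0.0592
NOT γ = 1 − 0.4100 = 0.5900
δ OR NOT γ = a + b − a·b on (0.4500, 0.5900) = 0.7745
γ AND ε = a·b on (0.4100, 0.5700) = 0.2337
(δ OR NOT γ) OR (γ AND ε) = a + b − a·b on (0.7745, 0.2337) = 0.8272
NOT ((δ OR NOT γ) OR (γ AND ε)) = 1 − 0.8272 = 0.1728
((γ AND α) AND α) OR NOT ((δ OR NOT γ) OR (γ AND ε)) = a + b − a·b on (0.0592, 0.1728) = 0.2218

0.222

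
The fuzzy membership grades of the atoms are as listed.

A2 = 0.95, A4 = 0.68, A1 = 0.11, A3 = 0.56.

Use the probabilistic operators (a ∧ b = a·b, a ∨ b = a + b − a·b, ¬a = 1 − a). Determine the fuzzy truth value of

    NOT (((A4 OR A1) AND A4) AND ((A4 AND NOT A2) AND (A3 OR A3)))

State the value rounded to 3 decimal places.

A4 OR A1 = a + b − a·b on (0.6800, 0.1100) = 0.7152
(A4 OR A1) AND A4 = a·b on (0.7152, 0.6800) = 0.4863
NOT A2 = 1 − 0.9500 = 0.0500
A4 AND NOT A2 = a·b on (0.6800, 0.0500) = 0.0340
A3 OR A3 = a + b − a·b on (0.5600, 0.5600) = 0.8064
(A4 AND NOT A2) AND (A3 OR A3) = a·b on (0.0340, 0.8064) = 0.0274
((A4 OR A1) AND A4) AND ((A4 AND NOT A2) AND (A3 OR A3)) = a·b on (0.4863, 0.0274) = 0.0133
NOT (((A4 OR A1) AND A4) AND ((A4 AND NOT A2) AND (A3 OR A3))) = 1 − 0.0133 = 0.9867

0.987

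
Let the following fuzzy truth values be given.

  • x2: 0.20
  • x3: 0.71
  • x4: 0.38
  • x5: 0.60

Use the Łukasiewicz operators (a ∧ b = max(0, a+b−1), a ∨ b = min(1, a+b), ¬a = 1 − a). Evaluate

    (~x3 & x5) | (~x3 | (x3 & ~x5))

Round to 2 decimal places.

~x3 = 1 − 0.71 = 0.29
~x3 & x5 = max(0, a+b−1) on (0.29, 0.60) = 0.00
~x3 = 1 − 0.71 = 0.29
~x5 = 1 − 0.60 = 0.40
x3 & ~x5 = max(0, a+b−1) on (0.71, 0.40) = 0.11
~x3 | (x3 & ~x5) = min(1, a+b) on (0.29, 0.11) = 0.40
(~x3 & x5) | (~x3 | (x3 & ~x5)) = min(1, a+b) on (0.00, 0.40) = 0.40

0.40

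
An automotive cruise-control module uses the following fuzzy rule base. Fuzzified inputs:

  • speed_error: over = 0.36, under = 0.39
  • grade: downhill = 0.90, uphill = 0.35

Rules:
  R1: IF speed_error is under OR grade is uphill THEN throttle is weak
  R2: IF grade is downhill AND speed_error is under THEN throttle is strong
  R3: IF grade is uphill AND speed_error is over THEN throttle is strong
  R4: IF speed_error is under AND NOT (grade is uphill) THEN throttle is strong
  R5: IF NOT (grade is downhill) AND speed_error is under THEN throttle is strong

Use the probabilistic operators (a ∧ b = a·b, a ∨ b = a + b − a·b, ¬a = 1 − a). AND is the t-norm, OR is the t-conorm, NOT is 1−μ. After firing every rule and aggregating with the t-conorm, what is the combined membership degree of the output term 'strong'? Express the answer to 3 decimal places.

R1: under=0.39, uphill=0.35; OR[a + b − a·b] → w = 0.6035
R2: downhill=0.90, under=0.39; AND[a·b] → w = 0.3510
R3: uphill=0.35, over=0.36; AND[a·b] → w = 0.1260
R4: under=0.39, ¬uphill=1−0.35=0.65; AND[a·b] → w = 0.2535
R5: ¬downhill=1−0.90=0.10, under=0.39; AND[a·b] → w = 0.0390
Rules with consequent 'strong': {R2, R3, R4, R5} → strengths 0.3510, 0.1260, 0.2535, 0.0390
Aggregate via t-conorm [a + b − a·b]: 0.5931

0.593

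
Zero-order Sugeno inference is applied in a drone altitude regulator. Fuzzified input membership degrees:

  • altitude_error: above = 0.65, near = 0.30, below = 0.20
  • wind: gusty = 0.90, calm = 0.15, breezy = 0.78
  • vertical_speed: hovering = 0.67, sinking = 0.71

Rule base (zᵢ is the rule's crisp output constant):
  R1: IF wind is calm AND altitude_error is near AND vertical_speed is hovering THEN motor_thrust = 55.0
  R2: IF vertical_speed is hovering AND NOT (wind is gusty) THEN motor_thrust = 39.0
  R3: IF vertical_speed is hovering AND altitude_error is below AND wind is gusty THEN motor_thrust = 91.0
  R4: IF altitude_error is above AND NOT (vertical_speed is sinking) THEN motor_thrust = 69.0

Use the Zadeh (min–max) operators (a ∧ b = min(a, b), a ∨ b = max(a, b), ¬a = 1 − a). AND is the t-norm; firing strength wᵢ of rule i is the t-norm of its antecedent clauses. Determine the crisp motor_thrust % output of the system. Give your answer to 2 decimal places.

R1 (z=55.0): calm=0.15, near=0.30, hovering=0.67; AND[min(a, b)] → w = 0.15
R2 (z=39.0): hovering=0.67, ¬gusty=1−0.90=0.10; AND[min(a, b)] → w = 0.10
R3 (z=91.0): hovering=0.67, below=0.20, gusty=0.90; AND[min(a, b)] → w = 0.20
R4 (z=69.0): above=0.65, ¬sinking=1−0.71=0.29; AND[min(a, b)] → w = 0.29
Weighted average = (0.15·55.0 + 0.10·39.0 + 0.20·91.0 + 0.29·69.0) / (0.15 + 0.10 + 0.20 + 0.29)
  = 50.3600 / 0.7400 = 68.05

68.05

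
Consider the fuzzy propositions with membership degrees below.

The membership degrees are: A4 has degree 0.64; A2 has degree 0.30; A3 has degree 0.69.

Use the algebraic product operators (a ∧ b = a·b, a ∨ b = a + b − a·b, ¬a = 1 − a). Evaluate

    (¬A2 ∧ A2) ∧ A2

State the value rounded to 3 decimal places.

0.063

¬A2 = 1 − 0.3000 = 0.7000
¬A2 ∧ A2 = a·b on (0.7000, 0.3000) = 0.2100
(¬A2 ∧ A2) ∧ A2 = a·b on (0.2100, 0.3000) = 0.0630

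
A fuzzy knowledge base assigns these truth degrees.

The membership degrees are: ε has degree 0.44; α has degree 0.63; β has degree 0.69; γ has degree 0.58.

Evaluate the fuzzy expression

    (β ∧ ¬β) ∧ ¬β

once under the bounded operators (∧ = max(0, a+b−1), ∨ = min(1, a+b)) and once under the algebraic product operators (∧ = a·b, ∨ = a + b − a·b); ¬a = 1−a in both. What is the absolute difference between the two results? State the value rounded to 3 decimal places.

Under bounded:
  ¬β = 1 − 0.69 = 0.31
  β ∧ ¬β = max(0, a+b−1) on (0.69, 0.31) = 0.00
  ¬β = 1 − 0.69 = 0.31
  (β ∧ ¬β) ∧ ¬β = max(0, a+b−1) on (0.00, 0.31) = 0.00
  → value = 0.0000
Under algebraic product:
  ¬β = 1 − 0.6900 = 0.3100
  β ∧ ¬β = a·b on (0.6900, 0.3100) = 0.2139
  ¬β = 1 − 0.6900 = 0.3100
  (β ∧ ¬β) ∧ ¬β = a·b on (0.2139, 0.3100) = 0.0663
  → value = 0.0663
|0.0000 − 0.0663| = 0.066

0.066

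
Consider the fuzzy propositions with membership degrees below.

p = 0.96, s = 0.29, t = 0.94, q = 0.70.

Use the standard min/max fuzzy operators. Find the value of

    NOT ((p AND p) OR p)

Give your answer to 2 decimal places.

p AND p = min(a, b) on (0.96, 0.96) = 0.96
(p AND p) OR p = max(a, b) on (0.96, 0.96) = 0.96
NOT ((p AND p) OR p) = 1 − 0.96 = 0.04

0.04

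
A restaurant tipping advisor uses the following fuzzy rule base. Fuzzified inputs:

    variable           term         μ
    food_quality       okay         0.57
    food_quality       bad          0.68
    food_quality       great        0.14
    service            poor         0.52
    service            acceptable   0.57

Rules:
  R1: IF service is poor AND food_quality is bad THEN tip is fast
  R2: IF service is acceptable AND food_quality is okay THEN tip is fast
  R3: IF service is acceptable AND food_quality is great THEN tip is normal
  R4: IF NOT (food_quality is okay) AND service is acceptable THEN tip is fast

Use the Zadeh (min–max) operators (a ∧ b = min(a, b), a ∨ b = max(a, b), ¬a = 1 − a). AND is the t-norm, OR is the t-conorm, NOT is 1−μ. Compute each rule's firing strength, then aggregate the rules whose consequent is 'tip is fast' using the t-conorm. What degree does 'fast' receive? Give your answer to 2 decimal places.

R1: poor=0.52, bad=0.68; AND[min(a, b)] → w = 0.52
R2: acceptable=0.57, okay=0.57; AND[min(a, b)] → w = 0.57
R3: acceptable=0.57, great=0.14; AND[min(a, b)] → w = 0.14
R4: ¬okay=1−0.57=0.43, acceptable=0.57; AND[min(a, b)] → w = 0.43
Rules with consequent 'fast': {R1, R2, R4} → strengths 0.52, 0.57, 0.43
Aggregate via t-conorm [max(a, b)]: 0.57

0.57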